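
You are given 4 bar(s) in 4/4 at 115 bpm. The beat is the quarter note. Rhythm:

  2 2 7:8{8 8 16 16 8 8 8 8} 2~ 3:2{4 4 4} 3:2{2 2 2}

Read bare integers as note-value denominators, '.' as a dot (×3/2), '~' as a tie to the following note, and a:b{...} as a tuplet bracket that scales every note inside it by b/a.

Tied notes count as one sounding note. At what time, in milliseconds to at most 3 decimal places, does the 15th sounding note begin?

note 15 onset = 40/3b = 6956.522ms

1. 0.0ms @ 0 + 1043.478ms (2)
2. 1043.478ms @ 2 + 1043.478ms (2)
3. 2086.957ms @ 4 + 298.137ms (4/7)
4. 2385.093ms @ 32/7 + 298.137ms (4/7)
5. 2683.23ms @ 36/7 + 149.068ms (2/7)
6. 2832.298ms @ 38/7 + 149.068ms (2/7)
7. 2981.366ms @ 40/7 + 298.137ms (4/7)
8. 3279.503ms @ 44/7 + 298.137ms (4/7)
9. 3577.64ms @ 48/7 + 298.137ms (4/7)
10. 3875.776ms @ 52/7 + 298.137ms (4/7)
11. 4173.913ms @ 8 + 1391.304ms (8/3)
12. 5565.217ms @ 32/3 + 347.826ms (2/3)
13. 5913.043ms @ 34/3 + 347.826ms (2/3)
14. 6260.87ms @ 12 + 695.652ms (4/3)
15. 6956.522ms @ 40/3 + 695.652ms (4/3)
16. 7652.174ms @ 44/3 + 695.652ms (4/3)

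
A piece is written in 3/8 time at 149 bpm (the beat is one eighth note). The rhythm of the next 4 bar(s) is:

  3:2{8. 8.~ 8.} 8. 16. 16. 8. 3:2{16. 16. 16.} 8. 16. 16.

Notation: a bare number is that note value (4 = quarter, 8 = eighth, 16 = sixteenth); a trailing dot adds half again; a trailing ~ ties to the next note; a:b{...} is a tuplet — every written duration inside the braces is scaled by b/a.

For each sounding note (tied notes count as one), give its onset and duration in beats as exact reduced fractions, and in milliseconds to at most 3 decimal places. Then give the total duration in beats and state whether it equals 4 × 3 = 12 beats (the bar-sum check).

1) 0.0ms=0b +402.685ms=1b
2) 402.685ms=1b +805.369ms=2b
3) 1208.054ms=3b +604.027ms=3/2b
4) 1812.081ms=9/2b +302.013ms=3/4b
5) 2114.094ms=21/4b +302.013ms=3/4b
6) 2416.107ms=6b +604.027ms=3/2b
7) 3020.134ms=15/2b +201.342ms=1/2b
8) 3221.477ms=8b +201.342ms=1/2b
9) 3422.819ms=17/2b +201.342ms=1/2b
10) 3624.161ms=9b +604.027ms=3/2b
11) 4228.188ms=21/2b +302.013ms=3/4b
12) 4530.201ms=45/4b +302.013ms=3/4b
Σ=12b of 12 (149bpm 3/8) — PASS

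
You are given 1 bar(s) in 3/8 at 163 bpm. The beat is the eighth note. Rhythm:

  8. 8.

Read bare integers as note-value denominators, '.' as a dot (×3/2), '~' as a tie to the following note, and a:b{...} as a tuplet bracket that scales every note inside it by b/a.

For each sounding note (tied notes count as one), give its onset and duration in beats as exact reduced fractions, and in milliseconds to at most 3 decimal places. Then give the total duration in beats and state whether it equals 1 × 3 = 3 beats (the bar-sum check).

1) 0.0ms=0b +552.147ms=3/2b
2) 552.147ms=3/2b +552.147ms=3/2b
Σ=3b of 3 (163bpm 3/8) — PASS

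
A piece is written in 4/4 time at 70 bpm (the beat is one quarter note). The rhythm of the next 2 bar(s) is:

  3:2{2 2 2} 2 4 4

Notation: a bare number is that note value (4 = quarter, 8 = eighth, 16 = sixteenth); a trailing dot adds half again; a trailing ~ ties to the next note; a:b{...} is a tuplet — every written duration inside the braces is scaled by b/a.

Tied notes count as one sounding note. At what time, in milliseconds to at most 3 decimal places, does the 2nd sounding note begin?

1. 0.0ms @ 0 + 1142.857ms (4/3)
2. 1142.857ms @ 4/3 + 1142.857ms (4/3)
3. 2285.714ms @ 8/3 + 1142.857ms (4/3)
4. 3428.571ms @ 4 + 1714.286ms (2)
5. 5142.857ms @ 6 + 857.143ms (1)
6. 6000.0ms @ 7 + 857.143ms (1)

note 2 onset = 4/3b = 1142.857ms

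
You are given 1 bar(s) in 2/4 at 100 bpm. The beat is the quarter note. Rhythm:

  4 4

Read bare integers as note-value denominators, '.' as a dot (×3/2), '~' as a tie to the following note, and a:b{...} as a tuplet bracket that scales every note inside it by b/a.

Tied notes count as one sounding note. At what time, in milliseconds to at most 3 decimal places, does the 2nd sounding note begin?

note 2 onset = 1b = 600.0ms

1. 0.0ms @ 0 + 600.0ms (1)
2. 600.0ms @ 1 + 600.0ms (1)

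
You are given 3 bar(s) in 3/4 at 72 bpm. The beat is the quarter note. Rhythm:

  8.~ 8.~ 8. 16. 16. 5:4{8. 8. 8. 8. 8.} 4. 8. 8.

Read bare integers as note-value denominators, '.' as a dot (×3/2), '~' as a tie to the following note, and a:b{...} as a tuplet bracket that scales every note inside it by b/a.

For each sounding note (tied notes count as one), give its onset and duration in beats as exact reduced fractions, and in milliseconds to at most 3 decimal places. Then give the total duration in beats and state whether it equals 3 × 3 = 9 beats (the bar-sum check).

1) 0.0ms=0b +1875.0ms=9/4b
2) 1875.0ms=9/4b +312.5ms=3/8b
3) 2187.5ms=21/8b +312.5ms=3/8b
4) 2500.0ms=3b +500.0ms=3/5b
5) 3000.0ms=18/5b +500.0ms=3/5b
6) 3500.0ms=21/5b +500.0ms=3/5b
7) 4000.0ms=24/5b +500.0ms=3/5b
8) 4500.0ms=27/5b +500.0ms=3/5b
9) 5000.0ms=6b +1250.0ms=3/2b
10) 6250.0ms=15/2b +625.0ms=3/4b
11) 6875.0ms=33/4b +625.0ms=3/4b
Σ=9b of 9 (72bpm 3/4) — PASS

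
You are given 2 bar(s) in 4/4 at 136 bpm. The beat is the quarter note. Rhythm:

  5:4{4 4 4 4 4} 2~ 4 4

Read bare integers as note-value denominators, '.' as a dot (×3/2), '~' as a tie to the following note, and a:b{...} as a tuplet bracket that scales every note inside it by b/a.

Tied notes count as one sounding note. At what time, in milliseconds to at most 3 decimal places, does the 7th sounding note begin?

note 7 onset = 7b = 3088.235ms

1. 0.0ms @ 0 + 352.941ms (4/5)
2. 352.941ms @ 4/5 + 352.941ms (4/5)
3. 705.882ms @ 8/5 + 352.941ms (4/5)
4. 1058.824ms @ 12/5 + 352.941ms (4/5)
5. 1411.765ms @ 16/5 + 352.941ms (4/5)
6. 1764.706ms @ 4 + 1323.529ms (3)
7. 3088.235ms @ 7 + 441.176ms (1)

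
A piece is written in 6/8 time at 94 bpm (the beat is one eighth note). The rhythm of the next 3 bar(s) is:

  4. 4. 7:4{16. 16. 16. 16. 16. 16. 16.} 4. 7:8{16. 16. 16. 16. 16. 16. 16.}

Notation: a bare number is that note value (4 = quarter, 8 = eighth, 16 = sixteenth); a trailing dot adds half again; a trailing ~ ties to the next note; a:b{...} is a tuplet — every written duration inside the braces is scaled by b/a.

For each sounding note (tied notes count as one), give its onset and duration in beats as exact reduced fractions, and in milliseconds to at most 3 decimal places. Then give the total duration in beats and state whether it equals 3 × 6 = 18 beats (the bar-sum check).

1) 0.0ms=0b +1914.894ms=3b
2) 1914.894ms=3b +1914.894ms=3b
3) 3829.787ms=6b +273.556ms=3/7b
4) 4103.343ms=45/7b +273.556ms=3/7b
5) 4376.9ms=48/7b +273.556ms=3/7b
6) 4650.456ms=51/7b +273.556ms=3/7b
7) 4924.012ms=54/7b +273.556ms=3/7b
8) 5197.568ms=57/7b +273.556ms=3/7b
9) 5471.125ms=60/7b +273.556ms=3/7b
10) 5744.681ms=9b +1914.894ms=3b
11) 7659.574ms=12b +547.112ms=6/7b
12) 8206.687ms=90/7b +547.112ms=6/7b
13) 8753.799ms=96/7b +547.112ms=6/7b
14) 9300.912ms=102/7b +547.112ms=6/7b
15) 9848.024ms=108/7b +547.112ms=6/7b
16) 10395.137ms=114/7b +547.112ms=6/7b
17) 10942.249ms=120/7b +547.112ms=6/7b
Σ=18b of 18 (94bpm 6/8) — PASS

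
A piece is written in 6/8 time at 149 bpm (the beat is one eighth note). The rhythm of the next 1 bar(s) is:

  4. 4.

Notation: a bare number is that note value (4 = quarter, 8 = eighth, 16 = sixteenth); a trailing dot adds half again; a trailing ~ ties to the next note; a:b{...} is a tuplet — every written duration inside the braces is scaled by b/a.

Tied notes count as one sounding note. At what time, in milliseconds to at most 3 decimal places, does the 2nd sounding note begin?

note 2 onset = 3b = 1208.054ms

1. 0.0ms @ 0 + 1208.054ms (3)
2. 1208.054ms @ 3 + 1208.054ms (3)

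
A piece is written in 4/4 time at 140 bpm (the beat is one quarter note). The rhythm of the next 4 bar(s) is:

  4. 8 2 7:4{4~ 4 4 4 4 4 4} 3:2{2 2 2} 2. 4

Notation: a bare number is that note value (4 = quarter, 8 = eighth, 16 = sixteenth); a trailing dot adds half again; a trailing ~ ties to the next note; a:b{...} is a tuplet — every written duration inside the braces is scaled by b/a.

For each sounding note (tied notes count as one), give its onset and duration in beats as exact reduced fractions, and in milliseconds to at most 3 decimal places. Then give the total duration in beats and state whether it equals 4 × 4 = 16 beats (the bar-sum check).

1) 0.0ms=0b +642.857ms=3/2b
2) 642.857ms=3/2b +214.286ms=1/2b
3) 857.143ms=2b +857.143ms=2b
4) 1714.286ms=4b +489.796ms=8/7b
5) 2204.082ms=36/7b +244.898ms=4/7b
6) 2448.98ms=40/7b +244.898ms=4/7b
7) 2693.878ms=44/7b +244.898ms=4/7b
8) 2938.776ms=48/7b +244.898ms=4/7b
9) 3183.673ms=52/7b +244.898ms=4/7b
10) 3428.571ms=8b +571.429ms=4/3b
11) 4000.0ms=28/3b +571.429ms=4/3b
12) 4571.429ms=32/3b +571.429ms=4/3b
13) 5142.857ms=12b +1285.714ms=3b
14) 6428.571ms=15b +428.571ms=1b
Σ=16b of 16 (140bpm 4/4) — PASS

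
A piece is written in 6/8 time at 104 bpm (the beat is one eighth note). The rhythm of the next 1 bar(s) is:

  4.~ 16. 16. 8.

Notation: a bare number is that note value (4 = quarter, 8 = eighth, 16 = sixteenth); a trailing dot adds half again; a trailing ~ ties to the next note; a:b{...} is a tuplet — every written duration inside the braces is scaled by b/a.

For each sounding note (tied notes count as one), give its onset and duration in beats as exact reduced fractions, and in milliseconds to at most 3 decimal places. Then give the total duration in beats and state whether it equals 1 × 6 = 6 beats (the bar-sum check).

1) 0.0ms=0b +2163.462ms=15/4b
2) 2163.462ms=15/4b +432.692ms=3/4b
3) 2596.154ms=9/2b +865.385ms=3/2b
Σ=6b of 6 (104bpm 6/8) — PASS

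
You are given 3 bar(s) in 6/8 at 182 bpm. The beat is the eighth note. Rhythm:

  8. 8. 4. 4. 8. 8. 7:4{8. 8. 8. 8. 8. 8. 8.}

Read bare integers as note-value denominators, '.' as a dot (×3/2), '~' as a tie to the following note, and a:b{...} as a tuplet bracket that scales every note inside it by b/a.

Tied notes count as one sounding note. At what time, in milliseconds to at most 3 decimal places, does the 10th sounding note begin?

1. 0.0ms @ 0 + 494.505ms (3/2)
2. 494.505ms @ 3/2 + 494.505ms (3/2)
3. 989.011ms @ 3 + 989.011ms (3)
4. 1978.022ms @ 6 + 989.011ms (3)
5. 2967.033ms @ 9 + 494.505ms (3/2)
6. 3461.538ms @ 21/2 + 494.505ms (3/2)
7. 3956.044ms @ 12 + 282.575ms (6/7)
8. 4238.619ms @ 90/7 + 282.575ms (6/7)
9. 4521.193ms @ 96/7 + 282.575ms (6/7)
10. 4803.768ms @ 102/7 + 282.575ms (6/7)
11. 5086.342ms @ 108/7 + 282.575ms (6/7)
12. 5368.917ms @ 114/7 + 282.575ms (6/7)
13. 5651.491ms @ 120/7 + 282.575ms (6/7)

note 10 onset = 102/7b = 4803.768ms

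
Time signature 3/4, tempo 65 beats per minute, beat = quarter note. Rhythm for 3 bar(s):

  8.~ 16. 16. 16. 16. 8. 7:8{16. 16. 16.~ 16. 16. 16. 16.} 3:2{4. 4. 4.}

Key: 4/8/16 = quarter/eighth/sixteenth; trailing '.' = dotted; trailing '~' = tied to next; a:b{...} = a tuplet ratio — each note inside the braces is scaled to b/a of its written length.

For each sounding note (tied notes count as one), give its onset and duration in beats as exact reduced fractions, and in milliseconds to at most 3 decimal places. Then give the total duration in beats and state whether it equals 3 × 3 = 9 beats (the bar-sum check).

1) 0.0ms=0b +1038.462ms=9/8b
2) 1038.462ms=9/8b +346.154ms=3/8b
3) 1384.615ms=3/2b +346.154ms=3/8b
4) 1730.769ms=15/8b +346.154ms=3/8b
5) 2076.923ms=9/4b +692.308ms=3/4b
6) 2769.231ms=3b +395.604ms=3/7b
7) 3164.835ms=24/7b +395.604ms=3/7b
8) 3560.44ms=27/7b +791.209ms=6/7b
9) 4351.648ms=33/7b +395.604ms=3/7b
10) 4747.253ms=36/7b +395.604ms=3/7b
11) 5142.857ms=39/7b +395.604ms=3/7b
12) 5538.462ms=6b +923.077ms=1b
13) 6461.538ms=7b +923.077ms=1b
14) 7384.615ms=8b +923.077ms=1b
Σ=9b of 9 (65bpm 3/4) — PASS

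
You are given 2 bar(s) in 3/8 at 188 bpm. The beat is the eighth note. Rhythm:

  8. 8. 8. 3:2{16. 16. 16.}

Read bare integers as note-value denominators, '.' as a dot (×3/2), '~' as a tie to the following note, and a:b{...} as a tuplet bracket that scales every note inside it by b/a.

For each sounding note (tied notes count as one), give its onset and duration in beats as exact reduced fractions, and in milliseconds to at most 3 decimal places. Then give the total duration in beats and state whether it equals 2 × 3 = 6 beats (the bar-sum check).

1) 0.0ms=0b +478.723ms=3/2b
2) 478.723ms=3/2b +478.723ms=3/2b
3) 957.447ms=3b +478.723ms=3/2b
4) 1436.17ms=9/2b +159.574ms=1/2b
5) 1595.745ms=5b +159.574ms=1/2b
6) 1755.319ms=11/2b +159.574ms=1/2b
Σ=6b of 6 (188bpm 3/8) — PASS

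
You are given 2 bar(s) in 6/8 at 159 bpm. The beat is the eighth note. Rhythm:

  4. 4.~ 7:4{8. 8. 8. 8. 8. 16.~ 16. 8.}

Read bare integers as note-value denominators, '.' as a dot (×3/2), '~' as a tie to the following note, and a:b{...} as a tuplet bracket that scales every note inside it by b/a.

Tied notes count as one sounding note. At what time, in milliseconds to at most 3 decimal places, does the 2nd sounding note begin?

note 2 onset = 3b = 1132.075ms

1. 0.0ms @ 0 + 1132.075ms (3)
2. 1132.075ms @ 3 + 1455.526ms (27/7)
3. 2587.601ms @ 48/7 + 323.45ms (6/7)
4. 2911.051ms @ 54/7 + 323.45ms (6/7)
5. 3234.501ms @ 60/7 + 323.45ms (6/7)
6. 3557.951ms @ 66/7 + 323.45ms (6/7)
7. 3881.402ms @ 72/7 + 323.45ms (6/7)
8. 4204.852ms @ 78/7 + 323.45ms (6/7)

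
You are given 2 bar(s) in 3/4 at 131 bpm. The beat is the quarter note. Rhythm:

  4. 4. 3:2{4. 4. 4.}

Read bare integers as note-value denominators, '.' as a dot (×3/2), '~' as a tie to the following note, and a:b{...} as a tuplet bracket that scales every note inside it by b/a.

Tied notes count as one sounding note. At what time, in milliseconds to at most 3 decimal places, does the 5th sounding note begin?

note 5 onset = 5b = 2290.076ms

1. 0.0ms @ 0 + 687.023ms (3/2)
2. 687.023ms @ 3/2 + 687.023ms (3/2)
3. 1374.046ms @ 3 + 458.015ms (1)
4. 1832.061ms @ 4 + 458.015ms (1)
5. 2290.076ms @ 5 + 458.015ms (1)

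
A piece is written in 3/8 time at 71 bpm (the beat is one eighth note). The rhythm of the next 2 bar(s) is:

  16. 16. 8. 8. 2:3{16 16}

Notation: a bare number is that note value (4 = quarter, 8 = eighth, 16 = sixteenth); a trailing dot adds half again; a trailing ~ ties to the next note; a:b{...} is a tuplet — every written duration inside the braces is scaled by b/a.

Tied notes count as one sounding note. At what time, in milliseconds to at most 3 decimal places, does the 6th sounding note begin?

note 6 onset = 21/4b = 4436.62ms

1. 0.0ms @ 0 + 633.803ms (3/4)
2. 633.803ms @ 3/4 + 633.803ms (3/4)
3. 1267.606ms @ 3/2 + 1267.606ms (3/2)
4. 2535.211ms @ 3 + 1267.606ms (3/2)
5. 3802.817ms @ 9/2 + 633.803ms (3/4)
6. 4436.62ms @ 21/4 + 633.803ms (3/4)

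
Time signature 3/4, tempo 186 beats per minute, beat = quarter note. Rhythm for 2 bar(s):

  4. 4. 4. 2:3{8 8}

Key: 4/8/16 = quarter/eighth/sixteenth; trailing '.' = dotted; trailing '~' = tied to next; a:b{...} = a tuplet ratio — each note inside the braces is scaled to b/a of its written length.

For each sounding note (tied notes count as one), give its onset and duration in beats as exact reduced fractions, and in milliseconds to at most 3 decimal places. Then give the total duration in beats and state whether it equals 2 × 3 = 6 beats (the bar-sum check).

1) 0.0ms=0b +483.871ms=3/2b
2) 483.871ms=3/2b +483.871ms=3/2b
3) 967.742ms=3b +483.871ms=3/2b
4) 1451.613ms=9/2b +241.935ms=3/4b
5) 1693.548ms=21/4b +241.935ms=3/4b
Σ=6b of 6 (186bpm 3/4) — PASS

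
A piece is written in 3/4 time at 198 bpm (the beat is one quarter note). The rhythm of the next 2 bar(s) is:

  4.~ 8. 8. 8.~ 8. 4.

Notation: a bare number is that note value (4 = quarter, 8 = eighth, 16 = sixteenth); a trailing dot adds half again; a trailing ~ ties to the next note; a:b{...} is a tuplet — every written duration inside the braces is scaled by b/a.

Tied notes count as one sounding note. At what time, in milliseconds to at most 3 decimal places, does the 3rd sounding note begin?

note 3 onset = 3b = 909.091ms

1. 0.0ms @ 0 + 681.818ms (9/4)
2. 681.818ms @ 9/4 + 227.273ms (3/4)
3. 909.091ms @ 3 + 454.545ms (3/2)
4. 1363.636ms @ 9/2 + 454.545ms (3/2)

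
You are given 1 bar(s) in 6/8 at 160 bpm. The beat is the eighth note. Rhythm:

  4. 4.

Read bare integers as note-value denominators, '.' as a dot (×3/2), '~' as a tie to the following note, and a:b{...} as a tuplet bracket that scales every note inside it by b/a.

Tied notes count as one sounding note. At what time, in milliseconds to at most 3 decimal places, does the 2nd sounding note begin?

1. 0.0ms @ 0 + 1125.0ms (3)
2. 1125.0ms @ 3 + 1125.0ms (3)

note 2 onset = 3b = 1125.0ms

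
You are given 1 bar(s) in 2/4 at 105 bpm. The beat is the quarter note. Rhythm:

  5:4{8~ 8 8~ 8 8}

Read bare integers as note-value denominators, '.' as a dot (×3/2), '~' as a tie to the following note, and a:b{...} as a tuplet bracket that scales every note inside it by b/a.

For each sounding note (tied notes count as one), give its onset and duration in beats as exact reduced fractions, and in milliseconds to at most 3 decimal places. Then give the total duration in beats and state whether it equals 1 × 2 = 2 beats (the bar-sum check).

1) 0.0ms=0b +457.143ms=4/5b
2) 457.143ms=4/5b +457.143ms=4/5b
3) 914.286ms=8/5b +228.571ms=2/5b
Σ=2b of 2 (105bpm 2/4) — PASS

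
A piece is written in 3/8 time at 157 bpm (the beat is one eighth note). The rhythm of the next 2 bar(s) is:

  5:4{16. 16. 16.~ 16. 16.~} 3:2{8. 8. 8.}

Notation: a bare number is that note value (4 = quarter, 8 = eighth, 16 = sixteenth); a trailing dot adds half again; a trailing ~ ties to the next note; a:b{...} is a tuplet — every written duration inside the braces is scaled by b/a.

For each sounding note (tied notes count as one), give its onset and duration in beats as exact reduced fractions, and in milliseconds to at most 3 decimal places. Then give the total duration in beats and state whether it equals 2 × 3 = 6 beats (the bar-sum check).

1) 0.0ms=0b +229.299ms=3/5b
2) 229.299ms=3/5b +229.299ms=3/5b
3) 458.599ms=6/5b +458.599ms=6/5b
4) 917.197ms=12/5b +611.465ms=8/5b
5) 1528.662ms=4b +382.166ms=1b
6) 1910.828ms=5b +382.166ms=1b
Σ=6b of 6 (157bpm 3/8) — PASS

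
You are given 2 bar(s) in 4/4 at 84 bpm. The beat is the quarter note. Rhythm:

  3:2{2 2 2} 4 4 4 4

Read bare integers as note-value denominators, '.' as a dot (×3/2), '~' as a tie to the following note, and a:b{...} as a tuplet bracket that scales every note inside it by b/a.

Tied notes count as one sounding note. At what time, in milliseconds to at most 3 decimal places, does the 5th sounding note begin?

note 5 onset = 5b = 3571.429ms

1. 0.0ms @ 0 + 952.381ms (4/3)
2. 952.381ms @ 4/3 + 952.381ms (4/3)
3. 1904.762ms @ 8/3 + 952.381ms (4/3)
4. 2857.143ms @ 4 + 714.286ms (1)
5. 3571.429ms @ 5 + 714.286ms (1)
6. 4285.714ms @ 6 + 714.286ms (1)
7. 5000.0ms @ 7 + 714.286ms (1)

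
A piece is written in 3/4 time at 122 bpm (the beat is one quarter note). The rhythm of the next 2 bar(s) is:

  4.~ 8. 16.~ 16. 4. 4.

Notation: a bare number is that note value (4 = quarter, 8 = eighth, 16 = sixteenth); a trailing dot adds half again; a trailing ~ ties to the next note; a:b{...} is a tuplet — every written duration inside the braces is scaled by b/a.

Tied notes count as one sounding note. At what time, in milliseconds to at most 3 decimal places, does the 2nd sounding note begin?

note 2 onset = 9/4b = 1106.557ms

1. 0.0ms @ 0 + 1106.557ms (9/4)
2. 1106.557ms @ 9/4 + 368.852ms (3/4)
3. 1475.41ms @ 3 + 737.705ms (3/2)
4. 2213.115ms @ 9/2 + 737.705ms (3/2)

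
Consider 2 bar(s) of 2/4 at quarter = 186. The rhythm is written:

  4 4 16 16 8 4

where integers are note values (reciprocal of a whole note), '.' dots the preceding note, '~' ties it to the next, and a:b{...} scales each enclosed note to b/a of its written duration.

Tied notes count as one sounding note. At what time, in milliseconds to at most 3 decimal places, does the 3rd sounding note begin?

1. 0.0ms @ 0 + 322.581ms (1)
2. 322.581ms @ 1 + 322.581ms (1)
3. 645.161ms @ 2 + 80.645ms (1/4)
4. 725.806ms @ 9/4 + 80.645ms (1/4)
5. 806.452ms @ 5/2 + 161.29ms (1/2)
6. 967.742ms @ 3 + 322.581ms (1)

note 3 onset = 2b = 645.161ms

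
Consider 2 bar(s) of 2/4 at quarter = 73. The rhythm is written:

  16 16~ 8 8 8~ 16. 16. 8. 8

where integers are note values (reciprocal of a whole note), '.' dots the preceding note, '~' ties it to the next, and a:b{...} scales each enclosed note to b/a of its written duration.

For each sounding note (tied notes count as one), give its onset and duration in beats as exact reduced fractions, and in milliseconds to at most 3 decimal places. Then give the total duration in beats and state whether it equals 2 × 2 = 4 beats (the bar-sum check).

1) 0.0ms=0b +205.479ms=1/4b
2) 205.479ms=1/4b +616.438ms=3/4b
3) 821.918ms=1b +410.959ms=1/2b
4) 1232.877ms=3/2b +719.178ms=7/8b
5) 1952.055ms=19/8b +308.219ms=3/8b
6) 2260.274ms=11/4b +616.438ms=3/4b
7) 2876.712ms=7/2b +410.959ms=1/2b
Σ=4b of 4 (73bpm 2/4) — PASS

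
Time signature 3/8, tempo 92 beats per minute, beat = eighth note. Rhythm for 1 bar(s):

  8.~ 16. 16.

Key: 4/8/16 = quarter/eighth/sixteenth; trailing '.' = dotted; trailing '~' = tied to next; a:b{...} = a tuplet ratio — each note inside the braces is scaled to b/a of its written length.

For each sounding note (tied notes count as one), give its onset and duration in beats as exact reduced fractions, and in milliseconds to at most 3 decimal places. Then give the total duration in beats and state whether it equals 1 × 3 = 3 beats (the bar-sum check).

1) 0.0ms=0b +1467.391ms=9/4b
2) 1467.391ms=9/4b +489.13ms=3/4b
Σ=3b of 3 (92bpm 3/8) — PASS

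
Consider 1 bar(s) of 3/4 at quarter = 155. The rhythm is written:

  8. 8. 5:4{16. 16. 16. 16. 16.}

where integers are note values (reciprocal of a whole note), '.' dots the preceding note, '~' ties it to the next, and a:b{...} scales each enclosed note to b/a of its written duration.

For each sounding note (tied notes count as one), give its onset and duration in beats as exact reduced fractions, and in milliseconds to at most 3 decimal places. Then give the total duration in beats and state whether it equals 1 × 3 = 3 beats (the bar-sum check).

1) 0.0ms=0b +290.323ms=3/4b
2) 290.323ms=3/4b +290.323ms=3/4b
3) 580.645ms=3/2b +116.129ms=3/10b
4) 696.774ms=9/5b +116.129ms=3/10b
5) 812.903ms=21/10b +116.129ms=3/10b
6) 929.032ms=12/5b +116.129ms=3/10b
7) 1045.161ms=27/10b +116.129ms=3/10b
Σ=3b of 3 (155bpm 3/4) — PASS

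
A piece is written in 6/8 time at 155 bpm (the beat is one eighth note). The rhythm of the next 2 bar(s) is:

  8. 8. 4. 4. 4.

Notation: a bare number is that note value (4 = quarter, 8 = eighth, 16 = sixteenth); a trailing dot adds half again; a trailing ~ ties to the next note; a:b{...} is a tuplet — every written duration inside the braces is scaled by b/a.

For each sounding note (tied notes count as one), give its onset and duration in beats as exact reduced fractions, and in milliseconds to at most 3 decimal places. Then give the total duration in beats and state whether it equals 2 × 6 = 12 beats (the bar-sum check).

1) 0.0ms=0b +580.645ms=3/2b
2) 580.645ms=3/2b +580.645ms=3/2b
3) 1161.29ms=3b +1161.29ms=3b
4) 2322.581ms=6b +1161.29ms=3b
5) 3483.871ms=9b +1161.29ms=3b
Σ=12b of 12 (155bpm 6/8) — PASS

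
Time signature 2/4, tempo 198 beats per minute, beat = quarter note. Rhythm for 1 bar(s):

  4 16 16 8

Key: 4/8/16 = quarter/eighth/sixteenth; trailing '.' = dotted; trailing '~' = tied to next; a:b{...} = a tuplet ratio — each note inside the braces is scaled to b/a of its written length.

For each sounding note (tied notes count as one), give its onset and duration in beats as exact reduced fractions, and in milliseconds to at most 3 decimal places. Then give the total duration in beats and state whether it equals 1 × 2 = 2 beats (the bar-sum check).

1) 0.0ms=0b +303.03ms=1b
2) 303.03ms=1b +75.758ms=1/4b
3) 378.788ms=5/4b +75.758ms=1/4b
4) 454.545ms=3/2b +151.515ms=1/2b
Σ=2b of 2 (198bpm 2/4) — PASS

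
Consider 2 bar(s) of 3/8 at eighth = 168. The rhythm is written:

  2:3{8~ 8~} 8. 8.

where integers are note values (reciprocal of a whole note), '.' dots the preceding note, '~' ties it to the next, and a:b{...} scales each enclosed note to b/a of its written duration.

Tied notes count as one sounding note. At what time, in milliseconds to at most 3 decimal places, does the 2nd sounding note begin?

1. 0.0ms @ 0 + 1607.143ms (9/2)
2. 1607.143ms @ 9/2 + 535.714ms (3/2)

note 2 onset = 9/2b = 1607.143ms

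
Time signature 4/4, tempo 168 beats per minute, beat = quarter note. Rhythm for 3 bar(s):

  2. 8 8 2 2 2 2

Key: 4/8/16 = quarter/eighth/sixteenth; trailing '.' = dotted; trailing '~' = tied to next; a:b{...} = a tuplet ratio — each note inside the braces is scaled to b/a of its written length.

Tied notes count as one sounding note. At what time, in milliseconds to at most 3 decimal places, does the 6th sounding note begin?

1. 0.0ms @ 0 + 1071.429ms (3)
2. 1071.429ms @ 3 + 178.571ms (1/2)
3. 1250.0ms @ 7/2 + 178.571ms (1/2)
4. 1428.571ms @ 4 + 714.286ms (2)
5. 2142.857ms @ 6 + 714.286ms (2)
6. 2857.143ms @ 8 + 714.286ms (2)
7. 3571.429ms @ 10 + 714.286ms (2)

note 6 onset = 8b = 2857.143ms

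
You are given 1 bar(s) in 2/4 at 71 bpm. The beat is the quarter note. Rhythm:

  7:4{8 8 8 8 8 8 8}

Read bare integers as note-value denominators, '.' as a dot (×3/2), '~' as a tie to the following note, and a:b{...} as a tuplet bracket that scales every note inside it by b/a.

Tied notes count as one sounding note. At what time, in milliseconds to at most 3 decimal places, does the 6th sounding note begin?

note 6 onset = 10/7b = 1207.243ms

1. 0.0ms @ 0 + 241.449ms (2/7)
2. 241.449ms @ 2/7 + 241.449ms (2/7)
3. 482.897ms @ 4/7 + 241.449ms (2/7)
4. 724.346ms @ 6/7 + 241.449ms (2/7)
5. 965.795ms @ 8/7 + 241.449ms (2/7)
6. 1207.243ms @ 10/7 + 241.449ms (2/7)
7. 1448.692ms @ 12/7 + 241.449ms (2/7)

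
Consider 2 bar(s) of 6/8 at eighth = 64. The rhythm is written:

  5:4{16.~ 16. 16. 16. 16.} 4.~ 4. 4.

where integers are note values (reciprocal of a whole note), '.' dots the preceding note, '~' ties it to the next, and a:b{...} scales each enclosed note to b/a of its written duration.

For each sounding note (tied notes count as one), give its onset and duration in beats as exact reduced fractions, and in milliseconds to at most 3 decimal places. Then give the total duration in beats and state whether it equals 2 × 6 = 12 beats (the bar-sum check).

1) 0.0ms=0b +1125.0ms=6/5b
2) 1125.0ms=6/5b +562.5ms=3/5b
3) 1687.5ms=9/5b +562.5ms=3/5b
4) 2250.0ms=12/5b +562.5ms=3/5b
5) 2812.5ms=3b +5625.0ms=6b
6) 8437.5ms=9b +2812.5ms=3b
Σ=12b of 12 (64bpm 6/8) — PASS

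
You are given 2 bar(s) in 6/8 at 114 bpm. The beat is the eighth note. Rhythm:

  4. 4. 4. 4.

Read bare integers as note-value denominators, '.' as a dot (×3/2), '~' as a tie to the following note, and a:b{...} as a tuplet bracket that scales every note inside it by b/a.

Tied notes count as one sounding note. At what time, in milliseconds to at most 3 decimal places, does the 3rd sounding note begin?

1. 0.0ms @ 0 + 1578.947ms (3)
2. 1578.947ms @ 3 + 1578.947ms (3)
3. 3157.895ms @ 6 + 1578.947ms (3)
4. 4736.842ms @ 9 + 1578.947ms (3)

note 3 onset = 6b = 3157.895ms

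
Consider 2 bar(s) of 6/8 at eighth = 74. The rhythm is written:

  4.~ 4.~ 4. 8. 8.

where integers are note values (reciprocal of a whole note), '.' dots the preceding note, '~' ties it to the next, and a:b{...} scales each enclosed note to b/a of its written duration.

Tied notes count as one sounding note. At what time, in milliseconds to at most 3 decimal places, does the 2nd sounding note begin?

note 2 onset = 9b = 7297.297ms

1. 0.0ms @ 0 + 7297.297ms (9)
2. 7297.297ms @ 9 + 1216.216ms (3/2)
3. 8513.514ms @ 21/2 + 1216.216ms (3/2)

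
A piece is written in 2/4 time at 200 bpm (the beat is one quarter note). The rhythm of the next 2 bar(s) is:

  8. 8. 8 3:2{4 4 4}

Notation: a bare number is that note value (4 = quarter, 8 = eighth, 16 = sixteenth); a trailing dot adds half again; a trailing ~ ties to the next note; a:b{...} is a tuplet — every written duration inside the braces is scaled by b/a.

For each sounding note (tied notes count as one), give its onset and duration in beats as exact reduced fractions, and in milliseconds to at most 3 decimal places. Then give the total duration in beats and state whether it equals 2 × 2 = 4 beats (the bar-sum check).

1) 0.0ms=0b +225.0ms=3/4b
2) 225.0ms=3/4b +225.0ms=3/4b
3) 450.0ms=3/2b +150.0ms=1/2b
4) 600.0ms=2b +200.0ms=2/3b
5) 800.0ms=8/3b +200.0ms=2/3b
6) 1000.0ms=10/3b +200.0ms=2/3b
Σ=4b of 4 (200bpm 2/4) — PASS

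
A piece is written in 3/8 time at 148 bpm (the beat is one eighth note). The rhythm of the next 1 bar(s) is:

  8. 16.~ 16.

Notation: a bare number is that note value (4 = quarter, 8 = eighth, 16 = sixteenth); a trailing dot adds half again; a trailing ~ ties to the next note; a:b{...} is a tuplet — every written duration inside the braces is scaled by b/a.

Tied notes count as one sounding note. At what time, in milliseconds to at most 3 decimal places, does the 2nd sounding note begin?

1. 0.0ms @ 0 + 608.108ms (3/2)
2. 608.108ms @ 3/2 + 608.108ms (3/2)

note 2 onset = 3/2b = 608.108ms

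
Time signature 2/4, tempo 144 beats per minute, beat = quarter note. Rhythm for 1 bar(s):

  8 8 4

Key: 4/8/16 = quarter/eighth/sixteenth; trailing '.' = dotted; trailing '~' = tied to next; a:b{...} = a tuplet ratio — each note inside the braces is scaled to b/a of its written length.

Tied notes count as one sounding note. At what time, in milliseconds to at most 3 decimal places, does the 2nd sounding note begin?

1. 0.0ms @ 0 + 208.333ms (1/2)
2. 208.333ms @ 1/2 + 208.333ms (1/2)
3. 416.667ms @ 1 + 416.667ms (1)

note 2 onset = 1/2b = 208.333ms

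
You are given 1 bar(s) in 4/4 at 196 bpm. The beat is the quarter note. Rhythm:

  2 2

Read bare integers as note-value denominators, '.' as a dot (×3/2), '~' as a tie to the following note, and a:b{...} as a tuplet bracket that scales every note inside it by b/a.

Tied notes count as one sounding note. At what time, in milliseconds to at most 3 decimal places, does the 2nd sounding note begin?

note 2 onset = 2b = 612.245ms

1. 0.0ms @ 0 + 612.245ms (2)
2. 612.245ms @ 2 + 612.245ms (2)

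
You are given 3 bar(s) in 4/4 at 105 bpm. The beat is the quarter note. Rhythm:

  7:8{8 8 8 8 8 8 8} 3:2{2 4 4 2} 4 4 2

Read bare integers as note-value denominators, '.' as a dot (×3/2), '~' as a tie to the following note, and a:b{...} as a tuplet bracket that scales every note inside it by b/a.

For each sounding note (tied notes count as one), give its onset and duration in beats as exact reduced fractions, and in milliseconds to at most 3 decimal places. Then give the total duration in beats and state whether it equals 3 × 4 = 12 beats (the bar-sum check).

1) 0.0ms=0b +326.531ms=4/7b
2) 326.531ms=4/7b +326.531ms=4/7b
3) 653.061ms=8/7b +326.531ms=4/7b
4) 979.592ms=12/7b +326.531ms=4/7b
5) 1306.122ms=16/7b +326.531ms=4/7b
6) 1632.653ms=20/7b +326.531ms=4/7b
7) 1959.184ms=24/7b +326.531ms=4/7b
8) 2285.714ms=4b +761.905ms=4/3b
9) 3047.619ms=16/3b +380.952ms=2/3b
10) 3428.571ms=6b +380.952ms=2/3b
11) 3809.524ms=20/3b +761.905ms=4/3b
12) 4571.429ms=8b +571.429ms=1b
13) 5142.857ms=9b +571.429ms=1b
14) 5714.286ms=10b +1142.857ms=2b
Σ=12b of 12 (105bpm 4/4) — PASS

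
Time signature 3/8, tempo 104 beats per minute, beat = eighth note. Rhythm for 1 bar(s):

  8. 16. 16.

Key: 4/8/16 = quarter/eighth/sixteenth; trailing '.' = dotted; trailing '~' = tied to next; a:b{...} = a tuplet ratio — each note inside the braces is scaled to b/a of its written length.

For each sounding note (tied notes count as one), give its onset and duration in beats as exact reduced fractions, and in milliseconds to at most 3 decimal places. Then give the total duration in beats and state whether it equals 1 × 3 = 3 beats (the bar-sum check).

1) 0.0ms=0b +865.385ms=3/2b
2) 865.385ms=3/2b +432.692ms=3/4b
3) 1298.077ms=9/4b +432.692ms=3/4b
Σ=3b of 3 (104bpm 3/8) — PASS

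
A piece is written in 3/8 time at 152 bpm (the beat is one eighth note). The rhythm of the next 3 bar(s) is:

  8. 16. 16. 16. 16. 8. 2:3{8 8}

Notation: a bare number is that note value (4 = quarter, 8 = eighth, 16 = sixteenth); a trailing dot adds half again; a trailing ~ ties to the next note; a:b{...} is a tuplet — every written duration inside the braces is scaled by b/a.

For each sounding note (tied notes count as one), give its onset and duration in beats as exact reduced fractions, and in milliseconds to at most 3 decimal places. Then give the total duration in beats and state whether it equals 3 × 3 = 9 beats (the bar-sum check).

1) 0.0ms=0b +592.105ms=3/2b
2) 592.105ms=3/2b +296.053ms=3/4b
3) 888.158ms=9/4b +296.053ms=3/4b
4) 1184.211ms=3b +296.053ms=3/4b
5) 1480.263ms=15/4b +296.053ms=3/4b
6) 1776.316ms=9/2b +592.105ms=3/2b
7) 2368.421ms=6b +592.105ms=3/2b
8) 2960.526ms=15/2b +592.105ms=3/2b
Σ=9b of 9 (152bpm 3/8) — PASS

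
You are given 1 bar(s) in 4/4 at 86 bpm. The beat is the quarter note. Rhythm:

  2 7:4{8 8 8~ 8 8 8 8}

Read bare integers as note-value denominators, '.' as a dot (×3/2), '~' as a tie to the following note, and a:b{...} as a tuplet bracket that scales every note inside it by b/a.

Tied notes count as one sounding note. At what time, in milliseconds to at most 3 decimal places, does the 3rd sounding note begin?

note 3 onset = 16/7b = 1594.684ms

1. 0.0ms @ 0 + 1395.349ms (2)
2. 1395.349ms @ 2 + 199.336ms (2/7)
3. 1594.684ms @ 16/7 + 199.336ms (2/7)
4. 1794.02ms @ 18/7 + 398.671ms (4/7)
5. 2192.691ms @ 22/7 + 199.336ms (2/7)
6. 2392.027ms @ 24/7 + 199.336ms (2/7)
7. 2591.362ms @ 26/7 + 199.336ms (2/7)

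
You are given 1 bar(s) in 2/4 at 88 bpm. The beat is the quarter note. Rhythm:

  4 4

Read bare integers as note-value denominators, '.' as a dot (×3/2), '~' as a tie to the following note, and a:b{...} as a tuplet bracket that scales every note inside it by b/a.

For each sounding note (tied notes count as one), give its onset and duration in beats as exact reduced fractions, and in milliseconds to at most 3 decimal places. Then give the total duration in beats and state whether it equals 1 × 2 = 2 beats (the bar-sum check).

1) 0.0ms=0b +681.818ms=1b
2) 681.818ms=1b +681.818ms=1b
Σ=2b of 2 (88bpm 2/4) — PASS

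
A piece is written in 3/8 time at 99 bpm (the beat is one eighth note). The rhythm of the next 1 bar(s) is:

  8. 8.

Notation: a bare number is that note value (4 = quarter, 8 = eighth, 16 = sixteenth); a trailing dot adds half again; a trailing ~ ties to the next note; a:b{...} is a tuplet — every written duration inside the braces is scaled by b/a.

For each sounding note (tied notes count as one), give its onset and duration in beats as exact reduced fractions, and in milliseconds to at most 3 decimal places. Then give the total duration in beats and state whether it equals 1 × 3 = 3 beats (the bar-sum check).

1) 0.0ms=0b +909.091ms=3/2b
2) 909.091ms=3/2b +909.091ms=3/2b
Σ=3b of 3 (99bpm 3/8) — PASS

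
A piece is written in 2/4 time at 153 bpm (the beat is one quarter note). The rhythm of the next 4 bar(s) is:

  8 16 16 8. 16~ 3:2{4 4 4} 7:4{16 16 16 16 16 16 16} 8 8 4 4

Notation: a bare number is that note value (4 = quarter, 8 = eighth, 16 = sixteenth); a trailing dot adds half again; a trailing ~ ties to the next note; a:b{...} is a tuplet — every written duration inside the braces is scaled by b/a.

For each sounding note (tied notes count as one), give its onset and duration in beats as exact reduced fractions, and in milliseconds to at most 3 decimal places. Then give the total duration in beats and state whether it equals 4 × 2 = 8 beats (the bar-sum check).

1) 0.0ms=0b +196.078ms=1/2b
2) 196.078ms=1/2b +98.039ms=1/4b
3) 294.118ms=3/4b +98.039ms=1/4b
4) 392.157ms=1b +294.118ms=3/4b
5) 686.275ms=7/4b +359.477ms=11/12b
6) 1045.752ms=8/3b +261.438ms=2/3b
7) 1307.19ms=10/3b +261.438ms=2/3b
8) 1568.627ms=4b +56.022ms=1/7b
9) 1624.65ms=29/7b +56.022ms=1/7b
10) 1680.672ms=30/7b +56.022ms=1/7b
11) 1736.695ms=31/7b +56.022ms=1/7b
12) 1792.717ms=32/7b +56.022ms=1/7b
13) 1848.739ms=33/7b +56.022ms=1/7b
14) 1904.762ms=34/7b +56.022ms=1/7b
15) 1960.784ms=5b +196.078ms=1/2b
16) 2156.863ms=11/2b +196.078ms=1/2b
17) 2352.941ms=6b +392.157ms=1b
18) 2745.098ms=7b +392.157ms=1b
Σ=8b of 8 (153bpm 2/4) — PASS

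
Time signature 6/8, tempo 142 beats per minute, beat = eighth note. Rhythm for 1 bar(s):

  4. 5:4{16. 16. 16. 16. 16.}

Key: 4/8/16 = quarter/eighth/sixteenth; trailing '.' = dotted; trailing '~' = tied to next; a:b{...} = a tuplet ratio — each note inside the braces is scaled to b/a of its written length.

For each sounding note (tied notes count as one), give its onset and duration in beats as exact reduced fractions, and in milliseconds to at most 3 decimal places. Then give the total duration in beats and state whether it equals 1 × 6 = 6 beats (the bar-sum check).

1) 0.0ms=0b +1267.606ms=3b
2) 1267.606ms=3b +253.521ms=3/5b
3) 1521.127ms=18/5b +253.521ms=3/5b
4) 1774.648ms=21/5b +253.521ms=3/5b
5) 2028.169ms=24/5b +253.521ms=3/5b
6) 2281.69ms=27/5b +253.521ms=3/5b
Σ=6b of 6 (142bpm 6/8) — PASS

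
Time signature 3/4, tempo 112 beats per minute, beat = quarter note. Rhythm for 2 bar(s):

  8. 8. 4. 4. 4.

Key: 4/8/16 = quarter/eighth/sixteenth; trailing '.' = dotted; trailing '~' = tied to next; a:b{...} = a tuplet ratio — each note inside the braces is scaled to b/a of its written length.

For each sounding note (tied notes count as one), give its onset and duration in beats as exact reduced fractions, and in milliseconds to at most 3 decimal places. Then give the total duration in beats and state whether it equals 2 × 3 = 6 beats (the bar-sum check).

1) 0.0ms=0b +401.786ms=3/4b
2) 401.786ms=3/4b +401.786ms=3/4b
3) 803.571ms=3/2b +803.571ms=3/2b
4) 1607.143ms=3b +803.571ms=3/2b
5) 2410.714ms=9/2b +803.571ms=3/2b
Σ=6b of 6 (112bpm 3/4) — PASS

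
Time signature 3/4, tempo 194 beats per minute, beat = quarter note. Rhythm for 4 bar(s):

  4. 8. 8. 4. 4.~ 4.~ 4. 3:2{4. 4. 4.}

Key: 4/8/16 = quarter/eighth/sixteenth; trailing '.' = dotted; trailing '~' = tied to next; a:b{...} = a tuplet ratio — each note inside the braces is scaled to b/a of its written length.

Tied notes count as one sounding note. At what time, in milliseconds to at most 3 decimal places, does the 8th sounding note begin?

1. 0.0ms @ 0 + 463.918ms (3/2)
2. 463.918ms @ 3/2 + 231.959ms (3/4)
3. 695.876ms @ 9/4 + 231.959ms (3/4)
4. 927.835ms @ 3 + 463.918ms (3/2)
5. 1391.753ms @ 9/2 + 1391.753ms (9/2)
6. 2783.505ms @ 9 + 309.278ms (1)
7. 3092.784ms @ 10 + 309.278ms (1)
8. 3402.062ms @ 11 + 309.278ms (1)

note 8 onset = 11b = 3402.062ms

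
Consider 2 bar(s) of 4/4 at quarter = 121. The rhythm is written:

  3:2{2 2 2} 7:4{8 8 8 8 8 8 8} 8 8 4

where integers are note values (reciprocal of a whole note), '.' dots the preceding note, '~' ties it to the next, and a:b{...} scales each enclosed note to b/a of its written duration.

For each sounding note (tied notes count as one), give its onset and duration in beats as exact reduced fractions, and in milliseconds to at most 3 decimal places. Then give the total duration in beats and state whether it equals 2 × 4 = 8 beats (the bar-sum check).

1) 0.0ms=0b +661.157ms=4/3b
2) 661.157ms=4/3b +661.157ms=4/3b
3) 1322.314ms=8/3b +661.157ms=4/3b
4) 1983.471ms=4b +141.677ms=2/7b
5) 2125.148ms=30/7b +141.677ms=2/7b
6) 2266.824ms=32/7b +141.677ms=2/7b
7) 2408.501ms=34/7b +141.677ms=2/7b
8) 2550.177ms=36/7b +141.677ms=2/7b
9) 2691.854ms=38/7b +141.677ms=2/7b
10) 2833.53ms=40/7b +141.677ms=2/7b
11) 2975.207ms=6b +247.934ms=1/2b
12) 3223.14ms=13/2b +247.934ms=1/2b
13) 3471.074ms=7b +495.868ms=1b
Σ=8b of 8 (121bpm 4/4) — PASS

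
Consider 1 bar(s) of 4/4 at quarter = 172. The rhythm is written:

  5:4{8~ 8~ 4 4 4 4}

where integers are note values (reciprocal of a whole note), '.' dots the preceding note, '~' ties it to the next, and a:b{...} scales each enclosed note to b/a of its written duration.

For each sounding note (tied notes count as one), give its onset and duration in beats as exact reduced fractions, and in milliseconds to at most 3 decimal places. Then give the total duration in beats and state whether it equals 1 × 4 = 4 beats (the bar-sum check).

1) 0.0ms=0b +558.14ms=8/5b
2) 558.14ms=8/5b +279.07ms=4/5b
3) 837.209ms=12/5b +279.07ms=4/5b
4) 1116.279ms=16/5b +279.07ms=4/5b
Σ=4b of 4 (172bpm 4/4) — PASS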